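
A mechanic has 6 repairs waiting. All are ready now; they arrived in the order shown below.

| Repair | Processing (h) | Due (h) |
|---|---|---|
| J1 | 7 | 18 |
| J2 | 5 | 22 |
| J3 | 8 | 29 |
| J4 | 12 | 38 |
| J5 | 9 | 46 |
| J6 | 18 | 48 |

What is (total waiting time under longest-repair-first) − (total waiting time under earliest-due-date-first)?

76

LPT (decreasing processing time): J6 J4 J5 J3 J1 J2.
J6: waits 0, runs 0→18
J4: waits 18, runs 18→30
J5: waits 30, runs 30→39
J3: waits 39, runs 39→47
J1: waits 47, runs 47→54
J2: waits 54, runs 54→59
Sum = 0+18+30+39+47+54 = 188.
EDD (increasing due date): J1 J2 J3 J4 J5 J6.
J1: waits 0, runs 0→7
J2: waits 7, runs 7→12
J3: waits 12, runs 12→20
J4: waits 20, runs 20→32
J5: waits 32, runs 32→41
J6: waits 41, runs 41→59
Sum = 0+7+12+20+32+41 = 112.
Difference = 188 − 112 = 76.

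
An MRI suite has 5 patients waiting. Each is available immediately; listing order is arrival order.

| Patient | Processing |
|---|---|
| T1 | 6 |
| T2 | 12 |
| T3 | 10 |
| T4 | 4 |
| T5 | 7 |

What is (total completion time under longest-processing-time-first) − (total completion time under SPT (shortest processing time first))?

40

LPT (decreasing processing time): T2 T3 T5 T1 T4.
T2: 0→12
T3: 12→22
T5: 22→29
T1: 29→35
T4: 35→39
Sum = 12+22+29+35+39 = 137.
SPT (increasing processing time): T4 T1 T5 T3 T2.
T4: 0→4
T1: 4→10
T5: 10→17
T3: 17→27
T2: 27→39
Sum = 4+10+17+27+39 = 97.
Difference = 137 − 97 = 40.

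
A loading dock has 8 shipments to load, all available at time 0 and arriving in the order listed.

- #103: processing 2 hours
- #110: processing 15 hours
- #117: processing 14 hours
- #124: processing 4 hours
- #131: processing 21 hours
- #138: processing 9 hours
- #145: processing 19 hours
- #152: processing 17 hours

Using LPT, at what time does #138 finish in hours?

95

LPT (decreasing processing time): #131 #145 #152 #110 #117 #138 #124 #103.
#131: 0→21
#145: 21→40
#152: 40→57
#110: 57→72
#117: 72→86
#138: 86→95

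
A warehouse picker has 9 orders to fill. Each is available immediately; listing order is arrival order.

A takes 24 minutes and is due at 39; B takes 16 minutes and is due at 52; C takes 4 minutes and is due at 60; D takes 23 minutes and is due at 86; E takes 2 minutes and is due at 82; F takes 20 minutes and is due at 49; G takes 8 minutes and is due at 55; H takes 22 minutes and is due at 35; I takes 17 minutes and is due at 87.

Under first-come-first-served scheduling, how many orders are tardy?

4

FIFO (arrival order): A B C D E F G H I.
A: 0→24, due 39, tardiness 0
B: 24→40, due 52, tardiness 0
C: 40→44, due 60, tardiness 0
D: 44→67, due 86, tardiness 0
E: 67→69, due 82, tardiness 0
F: 69→89, due 49, tardiness 40
G: 89→97, due 55, tardiness 42
H: 97→119, due 35, tardiness 84
I: 119→136, due 87, tardiness 49
Late orders: 4.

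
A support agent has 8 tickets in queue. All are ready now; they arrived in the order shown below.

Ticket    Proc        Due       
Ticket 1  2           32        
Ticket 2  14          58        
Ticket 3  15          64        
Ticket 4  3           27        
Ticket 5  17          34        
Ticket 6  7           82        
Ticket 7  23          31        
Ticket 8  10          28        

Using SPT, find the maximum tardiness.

60

SPT (increasing processing time): Ticket 1 Ticket 4 Ticket 6 Ticket 8 Ticket 2 Ticket 3 Ticket 5 Ticket 7.
Ticket 1: 0→2, due 32, tardiness 0
Ticket 4: 2→5, due 27, tardiness 0
Ticket 6: 5→12, due 82, tardiness 0
Ticket 8: 12→22, due 28, tardiness 0
Ticket 2: 22→36, due 58, tardiness 0
Ticket 3: 36→51, due 64, tardiness 0
Ticket 5: 51→68, due 34, tardiness 34
Ticket 7: 68→91, due 31, tardiness 60
Maximum = 60.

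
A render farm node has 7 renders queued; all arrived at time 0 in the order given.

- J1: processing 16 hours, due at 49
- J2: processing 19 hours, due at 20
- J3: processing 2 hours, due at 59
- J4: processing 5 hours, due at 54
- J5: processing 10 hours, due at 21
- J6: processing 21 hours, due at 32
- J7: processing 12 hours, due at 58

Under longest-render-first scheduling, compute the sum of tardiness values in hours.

149

LPT (decreasing processing time): J6 J2 J1 J7 J5 J4 J3.
J6: 0→21, due 32, tardiness 0
J2: 21→40, due 20, tardiness 20
J1: 40→56, due 49, tardiness 7
J7: 56→68, due 58, tardiness 10
J5: 68→78, due 21, tardiness 57
J4: 78→83, due 54, tardiness 29
J3: 83→85, due 59, tardiness 26
Sum = 0+20+7+10+57+29+26 = 149.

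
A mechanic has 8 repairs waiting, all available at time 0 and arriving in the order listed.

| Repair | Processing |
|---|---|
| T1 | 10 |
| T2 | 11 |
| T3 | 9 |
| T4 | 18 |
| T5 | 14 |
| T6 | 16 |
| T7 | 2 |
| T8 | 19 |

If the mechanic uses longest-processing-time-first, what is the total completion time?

LPT (decreasing processing time): T8 T4 T6 T5 T2 T1 T3 T7.
T8: 0→19
T4: 19→37
T6: 37→53
T5: 53→67
T2: 67→78
T1: 78→88
T3: 88→97
T7: 97→99
Sum = 19+37+53+67+78+88+97+99 = 538.

538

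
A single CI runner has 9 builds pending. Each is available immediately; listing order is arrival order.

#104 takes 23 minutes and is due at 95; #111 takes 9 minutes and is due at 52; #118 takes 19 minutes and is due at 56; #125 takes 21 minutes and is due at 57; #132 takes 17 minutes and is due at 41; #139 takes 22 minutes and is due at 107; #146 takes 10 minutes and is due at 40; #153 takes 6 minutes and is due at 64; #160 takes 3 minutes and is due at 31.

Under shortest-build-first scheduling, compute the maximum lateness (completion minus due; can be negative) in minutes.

SPT (increasing processing time): #160 #153 #111 #146 #132 #118 #125 #139 #104.
#160: 0→3, due 31, lateness -28
#153: 3→9, due 64, lateness -55
#111: 9→18, due 52, lateness -34
#146: 18→28, due 40, lateness -12
#132: 28→45, due 41, lateness 4
#118: 45→64, due 56, lateness 8
#125: 64→85, due 57, lateness 28
#139: 85→107, due 107, lateness 0
#104: 107→130, due 95, lateness 35
Maximum = 35.

35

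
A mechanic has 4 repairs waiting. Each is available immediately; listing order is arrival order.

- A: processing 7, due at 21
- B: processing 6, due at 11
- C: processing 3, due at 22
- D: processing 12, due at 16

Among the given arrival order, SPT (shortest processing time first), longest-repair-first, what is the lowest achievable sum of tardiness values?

12

FIFO (arrival order): A B C D.
A: 0→7, due 21, tardiness 0
B: 7→13, due 11, tardiness 2
C: 13→16, due 22, tardiness 0
D: 16→28, due 16, tardiness 12
Sum = 0+2+0+12 = 14.
SPT (increasing processing time): C B A D.
C: 0→3, due 22, tardiness 0
B: 3→9, due 11, tardiness 0
A: 9→16, due 21, tardiness 0
D: 16→28, due 16, tardiness 12
Sum = 0+0+0+12 = 12.
LPT (decreasing processing time): D A B C.
D: 0→12, due 16, tardiness 0
A: 12→19, due 21, tardiness 0
B: 19→25, due 11, tardiness 14
C: 25→28, due 22, tardiness 6
Sum = 0+0+14+6 = 20.
FIFO 14, SPT 12, LPT 20 → minimum 12.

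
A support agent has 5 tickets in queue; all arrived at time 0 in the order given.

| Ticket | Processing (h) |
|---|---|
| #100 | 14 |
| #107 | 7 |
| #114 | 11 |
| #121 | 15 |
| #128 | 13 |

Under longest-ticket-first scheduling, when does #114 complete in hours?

LPT (decreasing processing time): #121 #100 #128 #114 #107.
#121: 0→15
#100: 15→29
#128: 29→42
#114: 42→53

53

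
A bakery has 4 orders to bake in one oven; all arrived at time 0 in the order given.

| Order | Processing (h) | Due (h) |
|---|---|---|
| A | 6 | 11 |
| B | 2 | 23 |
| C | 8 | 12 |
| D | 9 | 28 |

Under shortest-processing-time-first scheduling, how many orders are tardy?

1

SPT (increasing processing time): B A C D.
B: 0→2, due 23, tardiness 0
A: 2→8, due 11, tardiness 0
C: 8→16, due 12, tardiness 4
D: 16→25, due 28, tardiness 0
Late orders: 1.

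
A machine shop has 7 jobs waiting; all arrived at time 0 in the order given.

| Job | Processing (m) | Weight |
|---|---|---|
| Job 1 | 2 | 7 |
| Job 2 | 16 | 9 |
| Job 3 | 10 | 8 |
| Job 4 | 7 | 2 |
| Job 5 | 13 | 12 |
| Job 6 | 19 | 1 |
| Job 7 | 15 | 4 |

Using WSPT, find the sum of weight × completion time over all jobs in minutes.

WSPT (decreasing weight/processing-time ratio): Job 1 Job 5 Job 3 Job 2 Job 4 Job 7 Job 6.
Job 1: finishes 2, weight 7, w·C = 14
Job 5: finishes 15, weight 12, w·C = 180
Job 3: finishes 25, weight 8, w·C = 200
Job 2: finishes 41, weight 9, w·C = 369
Job 4: finishes 48, weight 2, w·C = 96
Job 7: finishes 63, weight 4, w·C = 252
Job 6: finishes 82, weight 1, w·C = 82
Sum = 14+180+200+369+96+252+82 = 1193.

1193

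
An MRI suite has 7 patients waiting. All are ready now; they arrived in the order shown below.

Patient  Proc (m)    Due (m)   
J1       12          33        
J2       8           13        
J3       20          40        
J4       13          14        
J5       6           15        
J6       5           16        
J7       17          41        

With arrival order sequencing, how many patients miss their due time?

FIFO (arrival order): J1 J2 J3 J4 J5 J6 J7.
J1: 0→12, due 33, tardiness 0
J2: 12→20, due 13, tardiness 7
J3: 20→40, due 40, tardiness 0
J4: 40→53, due 14, tardiness 39
J5: 53→59, due 15, tardiness 44
J6: 59→64, due 16, tardiness 48
J7: 64→81, due 41, tardiness 40
Late patients: 5.

5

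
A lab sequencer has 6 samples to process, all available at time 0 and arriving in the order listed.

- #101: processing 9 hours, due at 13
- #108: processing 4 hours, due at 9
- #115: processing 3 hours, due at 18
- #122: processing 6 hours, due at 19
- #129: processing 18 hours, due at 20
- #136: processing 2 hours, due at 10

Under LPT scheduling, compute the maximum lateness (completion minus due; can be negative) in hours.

32

LPT (decreasing processing time): #129 #101 #122 #108 #115 #136.
#129: 0→18, due 20, lateness -2
#101: 18→27, due 13, lateness 14
#122: 27→33, due 19, lateness 14
#108: 33→37, due 9, lateness 28
#115: 37→40, due 18, lateness 22
#136: 40→42, due 10, lateness 32
Maximum = 32.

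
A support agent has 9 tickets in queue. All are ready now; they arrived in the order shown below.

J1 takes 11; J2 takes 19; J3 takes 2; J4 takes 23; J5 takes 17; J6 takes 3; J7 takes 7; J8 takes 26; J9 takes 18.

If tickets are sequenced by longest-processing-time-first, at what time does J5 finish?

103

LPT (decreasing processing time): J8 J4 J2 J9 J5 J1 J7 J6 J3.
J8: 0→26
J4: 26→49
J2: 49→68
J9: 68→86
J5: 86→103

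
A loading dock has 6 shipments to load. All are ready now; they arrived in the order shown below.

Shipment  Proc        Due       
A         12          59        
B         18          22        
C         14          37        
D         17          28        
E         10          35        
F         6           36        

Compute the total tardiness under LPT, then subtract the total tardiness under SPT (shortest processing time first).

LPT (decreasing processing time): B D C A E F.
B: 0→18, due 22, tardiness 0
D: 18→35, due 28, tardiness 7
C: 35→49, due 37, tardiness 12
A: 49→61, due 59, tardiness 2
E: 61→71, due 35, tardiness 36
F: 71→77, due 36, tardiness 41
Sum = 0+7+12+2+36+41 = 98.
SPT (increasing processing time): F E A C D B.
F: 0→6, due 36, tardiness 0
E: 6→16, due 35, tardiness 0
A: 16→28, due 59, tardiness 0
C: 28→42, due 37, tardiness 5
D: 42→59, due 28, tardiness 31
B: 59→77, due 22, tardiness 55
Sum = 0+0+0+5+31+55 = 91.
Difference = 98 − 91 = 7.

7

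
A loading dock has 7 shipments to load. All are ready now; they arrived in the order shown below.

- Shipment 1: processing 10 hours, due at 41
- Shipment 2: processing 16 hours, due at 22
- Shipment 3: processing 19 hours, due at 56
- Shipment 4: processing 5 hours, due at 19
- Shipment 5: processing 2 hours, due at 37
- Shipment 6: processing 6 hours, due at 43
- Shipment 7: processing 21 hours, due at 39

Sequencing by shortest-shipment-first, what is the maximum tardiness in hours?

40

SPT (increasing processing time): Shipment 5 Shipment 4 Shipment 6 Shipment 1 Shipment 2 Shipment 3 Shipment 7.
Shipment 5: 0→2, due 37, tardiness 0
Shipment 4: 2→7, due 19, tardiness 0
Shipment 6: 7→13, due 43, tardiness 0
Shipment 1: 13→23, due 41, tardiness 0
Shipment 2: 23→39, due 22, tardiness 17
Shipment 3: 39→58, due 56, tardiness 2
Shipment 7: 58→79, due 39, tardiness 40
Maximum = 40.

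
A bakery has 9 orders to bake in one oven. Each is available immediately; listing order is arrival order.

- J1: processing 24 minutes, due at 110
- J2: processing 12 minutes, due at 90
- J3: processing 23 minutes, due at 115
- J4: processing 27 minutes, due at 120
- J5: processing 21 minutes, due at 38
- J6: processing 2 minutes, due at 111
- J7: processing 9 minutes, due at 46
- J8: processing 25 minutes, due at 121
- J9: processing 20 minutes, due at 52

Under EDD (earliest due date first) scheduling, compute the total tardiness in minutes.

EDD (increasing due date): J5 J7 J9 J2 J1 J6 J3 J4 J8.
J5: 0→21, due 38, tardiness 0
J7: 21→30, due 46, tardiness 0
J9: 30→50, due 52, tardiness 0
J2: 50→62, due 90, tardiness 0
J1: 62→86, due 110, tardiness 0
J6: 86→88, due 111, tardiness 0
J3: 88→111, due 115, tardiness 0
J4: 111→138, due 120, tardiness 18
J8: 138→163, due 121, tardiness 42
Sum = 0+0+0+0+0+0+0+18+42 = 60.

60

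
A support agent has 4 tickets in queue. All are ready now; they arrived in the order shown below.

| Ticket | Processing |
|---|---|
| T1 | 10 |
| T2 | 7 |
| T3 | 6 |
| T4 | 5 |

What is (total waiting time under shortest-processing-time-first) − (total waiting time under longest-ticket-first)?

-16

SPT (increasing processing time): T4 T3 T2 T1.
T4: waits 0, runs 0→5
T3: waits 5, runs 5→11
T2: waits 11, runs 11→18
T1: waits 18, runs 18→28
Sum = 0+5+11+18 = 34.
LPT (decreasing processing time): T1 T2 T3 T4.
T1: waits 0, runs 0→10
T2: waits 10, runs 10→17
T3: waits 17, runs 17→23
T4: waits 23, runs 23→28
Sum = 0+10+17+23 = 50.
Difference = 34 − 50 = -16.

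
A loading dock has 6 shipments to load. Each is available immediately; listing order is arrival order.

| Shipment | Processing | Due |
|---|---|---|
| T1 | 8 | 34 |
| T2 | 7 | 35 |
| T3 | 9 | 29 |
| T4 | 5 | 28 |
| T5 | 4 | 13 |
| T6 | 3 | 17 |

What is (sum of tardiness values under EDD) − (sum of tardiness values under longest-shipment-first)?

EDD (increasing due date): T5 T6 T4 T3 T1 T2.
T5: 0→4, due 13, tardiness 0
T6: 4→7, due 17, tardiness 0
T4: 7→12, due 28, tardiness 0
T3: 12→21, due 29, tardiness 0
T1: 21→29, due 34, tardiness 0
T2: 29→36, due 35, tardiness 1
Sum = 0+0+0+0+0+1 = 1.
LPT (decreasing processing time): T3 T1 T2 T4 T5 T6.
T3: 0→9, due 29, tardiness 0
T1: 9→17, due 34, tardiness 0
T2: 17→24, due 35, tardiness 0
T4: 24→29, due 28, tardiness 1
T5: 29→33, due 13, tardiness 20
T6: 33→36, due 17, tardiness 19
Sum = 0+0+0+1+20+19 = 40.
Difference = 1 − 40 = -39.

-39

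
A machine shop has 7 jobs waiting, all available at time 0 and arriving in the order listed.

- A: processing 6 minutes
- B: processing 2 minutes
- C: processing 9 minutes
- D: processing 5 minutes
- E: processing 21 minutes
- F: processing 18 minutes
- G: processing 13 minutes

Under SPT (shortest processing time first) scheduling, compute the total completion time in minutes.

SPT (increasing processing time): B D A C G F E.
B: 0→2
D: 2→7
A: 7→13
C: 13→22
G: 22→35
F: 35→53
E: 53→74
Sum = 2+7+13+22+35+53+74 = 206.

206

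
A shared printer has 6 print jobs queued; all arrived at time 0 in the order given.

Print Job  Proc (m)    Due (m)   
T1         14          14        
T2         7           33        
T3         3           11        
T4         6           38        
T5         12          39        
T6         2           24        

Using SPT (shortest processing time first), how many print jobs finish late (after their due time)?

SPT (increasing processing time): T6 T3 T4 T2 T5 T1.
T6: 0→2, due 24, tardiness 0
T3: 2→5, due 11, tardiness 0
T4: 5→11, due 38, tardiness 0
T2: 11→18, due 33, tardiness 0
T5: 18→30, due 39, tardiness 0
T1: 30→44, due 14, tardiness 30
Late print jobs: 1.

1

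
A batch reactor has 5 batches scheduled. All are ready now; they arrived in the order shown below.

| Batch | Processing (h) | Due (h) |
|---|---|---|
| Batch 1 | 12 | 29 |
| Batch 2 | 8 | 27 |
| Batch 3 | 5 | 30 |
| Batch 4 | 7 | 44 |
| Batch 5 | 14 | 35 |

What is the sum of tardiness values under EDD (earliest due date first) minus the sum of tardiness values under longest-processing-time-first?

-17

EDD (increasing due date): Batch 2 Batch 1 Batch 3 Batch 5 Batch 4.
Batch 2: 0→8, due 27, tardiness 0
Batch 1: 8→20, due 29, tardiness 0
Batch 3: 20→25, due 30, tardiness 0
Batch 5: 25→39, due 35, tardiness 4
Batch 4: 39→46, due 44, tardiness 2
Sum = 0+0+0+4+2 = 6.
LPT (decreasing processing time): Batch 5 Batch 1 Batch 2 Batch 4 Batch 3.
Batch 5: 0→14, due 35, tardiness 0
Batch 1: 14→26, due 29, tardiness 0
Batch 2: 26→34, due 27, tardiness 7
Batch 4: 34→41, due 44, tardiness 0
Batch 3: 41→46, due 30, tardiness 16
Sum = 0+0+7+0+16 = 23.
Difference = 6 − 23 = -17.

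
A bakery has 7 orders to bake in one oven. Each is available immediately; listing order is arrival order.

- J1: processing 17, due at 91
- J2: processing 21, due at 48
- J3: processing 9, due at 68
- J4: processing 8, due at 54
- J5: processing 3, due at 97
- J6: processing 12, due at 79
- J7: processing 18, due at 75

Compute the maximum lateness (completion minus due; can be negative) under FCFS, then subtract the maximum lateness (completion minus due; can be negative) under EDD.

19

FIFO (arrival order): J1 J2 J3 J4 J5 J6 J7.
J1: 0→17, due 91, lateness -74
J2: 17→38, due 48, lateness -10
J3: 38→47, due 68, lateness -21
J4: 47→55, due 54, lateness 1
J5: 55→58, due 97, lateness -39
J6: 58→70, due 79, lateness -9
J7: 70→88, due 75, lateness 13
Maximum = 13.
EDD (increasing due date): J2 J4 J3 J7 J6 J1 J5.
J2: 0→21, due 48, lateness -27
J4: 21→29, due 54, lateness -25
J3: 29→38, due 68, lateness -30
J7: 38→56, due 75, lateness -19
J6: 56→68, due 79, lateness -11
J1: 68→85, due 91, lateness -6
J5: 85→88, due 97, lateness -9
Maximum = -6.
Difference = 13 − -6 = 19.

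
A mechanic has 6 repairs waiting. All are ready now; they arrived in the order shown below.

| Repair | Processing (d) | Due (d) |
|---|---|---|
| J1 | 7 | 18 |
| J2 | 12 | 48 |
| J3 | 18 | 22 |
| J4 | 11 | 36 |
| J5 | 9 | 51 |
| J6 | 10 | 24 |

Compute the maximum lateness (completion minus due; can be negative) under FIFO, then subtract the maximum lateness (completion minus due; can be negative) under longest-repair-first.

-6

FIFO (arrival order): J1 J2 J3 J4 J5 J6.
J1: 0→7, due 18, lateness -11
J2: 7→19, due 48, lateness -29
J3: 19→37, due 22, lateness 15
J4: 37→48, due 36, lateness 12
J5: 48→57, due 51, lateness 6
J6: 57→67, due 24, lateness 43
Maximum = 43.
LPT (decreasing processing time): J3 J2 J4 J6 J5 J1.
J3: 0→18, due 22, lateness -4
J2: 18→30, due 48, lateness -18
J4: 30→41, due 36, lateness 5
J6: 41→51, due 24, lateness 27
J5: 51→60, due 51, lateness 9
J1: 60→67, due 18, lateness 49
Maximum = 49.
Difference = 43 − 49 = -6.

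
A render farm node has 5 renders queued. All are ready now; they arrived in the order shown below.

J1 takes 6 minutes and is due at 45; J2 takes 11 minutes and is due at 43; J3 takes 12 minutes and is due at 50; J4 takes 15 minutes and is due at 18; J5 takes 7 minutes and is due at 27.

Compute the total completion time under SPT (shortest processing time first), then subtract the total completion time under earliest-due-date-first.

-30

SPT (increasing processing time): J1 J5 J2 J3 J4.
J1: 0→6
J5: 6→13
J2: 13→24
J3: 24→36
J4: 36→51
Sum = 6+13+24+36+51 = 130.
EDD (increasing due date): J4 J5 J2 J1 J3.
J4: 0→15
J5: 15→22
J2: 22→33
J1: 33→39
J3: 39→51
Sum = 15+22+33+39+51 = 160.
Difference = 130 − 160 = -30.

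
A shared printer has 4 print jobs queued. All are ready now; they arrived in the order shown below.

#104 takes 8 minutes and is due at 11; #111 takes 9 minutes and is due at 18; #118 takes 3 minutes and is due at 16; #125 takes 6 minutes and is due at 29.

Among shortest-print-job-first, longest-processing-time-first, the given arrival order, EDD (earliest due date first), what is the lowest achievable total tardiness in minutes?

2

SPT (increasing processing time): #118 #125 #104 #111.
#118: 0→3, due 16, tardiness 0
#125: 3→9, due 29, tardiness 0
#104: 9→17, due 11, tardiness 6
#111: 17→26, due 18, tardiness 8
Sum = 0+0+6+8 = 14.
LPT (decreasing processing time): #111 #104 #125 #118.
#111: 0→9, due 18, tardiness 0
#104: 9→17, due 11, tardiness 6
#125: 17→23, due 29, tardiness 0
#118: 23→26, due 16, tardiness 10
Sum = 0+6+0+10 = 16.
FIFO (arrival order): #104 #111 #118 #125.
#104: 0→8, due 11, tardiness 0
#111: 8→17, due 18, tardiness 0
#118: 17→20, due 16, tardiness 4
#125: 20→26, due 29, tardiness 0
Sum = 0+0+4+0 = 4.
EDD (increasing due date): #104 #118 #111 #125.
#104: 0→8, due 11, tardiness 0
#118: 8→11, due 16, tardiness 0
#111: 11→20, due 18, tardiness 2
#125: 20→26, due 29, tardiness 0
Sum = 0+0+2+0 = 2.
SPT 14, LPT 16, FIFO 4, EDD 2 → minimum 2.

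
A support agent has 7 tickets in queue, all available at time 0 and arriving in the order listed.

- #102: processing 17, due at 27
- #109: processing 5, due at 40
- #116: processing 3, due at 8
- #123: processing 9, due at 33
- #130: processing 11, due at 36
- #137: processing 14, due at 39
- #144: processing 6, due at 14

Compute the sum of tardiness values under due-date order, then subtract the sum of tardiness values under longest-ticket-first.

EDD (increasing due date): #116 #144 #102 #123 #130 #137 #109.
#116: 0→3, due 8, tardiness 0
#144: 3→9, due 14, tardiness 0
#102: 9→26, due 27, tardiness 0
#123: 26→35, due 33, tardiness 2
#130: 35→46, due 36, tardiness 10
#137: 46→60, due 39, tardiness 21
#109: 60→65, due 40, tardiness 25
Sum = 0+0+0+2+10+21+25 = 58.
LPT (decreasing processing time): #102 #137 #130 #123 #144 #109 #116.
#102: 0→17, due 27, tardiness 0
#137: 17→31, due 39, tardiness 0
#130: 31→42, due 36, tardiness 6
#123: 42→51, due 33, tardiness 18
#144: 51→57, due 14, tardiness 43
#109: 57→62, due 40, tardiness 22
#116: 62→65, due 8, tardiness 57
Sum = 0+0+6+18+43+22+57 = 146.
Difference = 58 − 146 = -88.

-88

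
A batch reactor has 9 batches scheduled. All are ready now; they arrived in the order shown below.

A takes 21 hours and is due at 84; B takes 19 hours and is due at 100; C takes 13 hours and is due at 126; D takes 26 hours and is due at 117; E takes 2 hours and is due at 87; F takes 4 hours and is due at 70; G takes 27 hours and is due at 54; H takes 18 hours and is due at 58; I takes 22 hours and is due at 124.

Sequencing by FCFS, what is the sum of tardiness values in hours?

173

FIFO (arrival order): A B C D E F G H I.
A: 0→21, due 84, tardiness 0
B: 21→40, due 100, tardiness 0
C: 40→53, due 126, tardiness 0
D: 53→79, due 117, tardiness 0
E: 79→81, due 87, tardiness 0
F: 81→85, due 70, tardiness 15
G: 85→112, due 54, tardiness 58
H: 112→130, due 58, tardiness 72
I: 130→152, due 124, tardiness 28
Sum = 0+0+0+0+0+15+58+72+28 = 173.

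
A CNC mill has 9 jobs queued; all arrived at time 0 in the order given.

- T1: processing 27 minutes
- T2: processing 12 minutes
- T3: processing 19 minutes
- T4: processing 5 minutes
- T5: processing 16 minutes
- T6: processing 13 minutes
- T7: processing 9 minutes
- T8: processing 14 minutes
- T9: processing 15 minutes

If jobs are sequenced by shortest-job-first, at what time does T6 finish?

39

SPT (increasing processing time): T4 T7 T2 T6 T8 T9 T5 T3 T1.
T4: 0→5
T7: 5→14
T2: 14→26
T6: 26→39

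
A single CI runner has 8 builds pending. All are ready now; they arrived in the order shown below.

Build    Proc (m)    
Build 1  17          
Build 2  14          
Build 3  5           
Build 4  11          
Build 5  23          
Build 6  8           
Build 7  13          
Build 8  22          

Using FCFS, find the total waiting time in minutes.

FIFO (arrival order): Build 1 Build 2 Build 3 Build 4 Build 5 Build 6 Build 7 Build 8.
Build 1: waits 0, runs 0→17
Build 2: waits 17, runs 17→31
Build 3: waits 31, runs 31→36
Build 4: waits 36, runs 36→47
Build 5: waits 47, runs 47→70
Build 6: waits 70, runs 70→78
Build 7: waits 78, runs 78→91
Build 8: waits 91, runs 91→113
Sum = 0+17+31+36+47+70+78+91 = 370.

370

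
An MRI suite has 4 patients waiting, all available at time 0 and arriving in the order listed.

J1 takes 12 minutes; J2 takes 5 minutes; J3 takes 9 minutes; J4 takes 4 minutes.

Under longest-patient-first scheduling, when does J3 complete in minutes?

21

LPT (decreasing processing time): J1 J3 J2 J4.
J1: 0→12
J3: 12→21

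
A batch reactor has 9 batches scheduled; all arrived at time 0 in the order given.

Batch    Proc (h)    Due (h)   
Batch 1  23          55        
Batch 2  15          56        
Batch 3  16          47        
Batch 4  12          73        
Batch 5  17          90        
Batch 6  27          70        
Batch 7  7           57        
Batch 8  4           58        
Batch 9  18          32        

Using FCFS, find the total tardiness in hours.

277

FIFO (arrival order): Batch 1 Batch 2 Batch 3 Batch 4 Batch 5 Batch 6 Batch 7 Batch 8 Batch 9.
Batch 1: 0→23, due 55, tardiness 0
Batch 2: 23→38, due 56, tardiness 0
Batch 3: 38→54, due 47, tardiness 7
Batch 4: 54→66, due 73, tardiness 0
Batch 5: 66→83, due 90, tardiness 0
Batch 6: 83→110, due 70, tardiness 40
Batch 7: 110→117, due 57, tardiness 60
Batch 8: 117→121, due 58, tardiness 63
Batch 9: 121→139, due 32, tardiness 107
Sum = 0+0+7+0+0+40+60+63+107 = 277.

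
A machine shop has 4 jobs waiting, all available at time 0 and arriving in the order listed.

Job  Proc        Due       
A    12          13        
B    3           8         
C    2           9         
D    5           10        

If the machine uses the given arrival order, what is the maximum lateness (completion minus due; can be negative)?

12

FIFO (arrival order): A B C D.
A: 0→12, due 13, lateness -1
B: 12→15, due 8, lateness 7
C: 15→17, due 9, lateness 8
D: 17→22, due 10, lateness 12
Maximum = 12.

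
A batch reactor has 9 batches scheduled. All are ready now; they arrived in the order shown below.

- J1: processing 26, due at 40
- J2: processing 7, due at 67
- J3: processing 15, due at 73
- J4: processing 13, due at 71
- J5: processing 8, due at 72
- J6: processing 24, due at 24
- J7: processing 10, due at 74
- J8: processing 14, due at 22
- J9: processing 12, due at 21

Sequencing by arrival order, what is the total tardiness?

301

FIFO (arrival order): J1 J2 J3 J4 J5 J6 J7 J8 J9.
J1: 0→26, due 40, tardiness 0
J2: 26→33, due 67, tardiness 0
J3: 33→48, due 73, tardiness 0
J4: 48→61, due 71, tardiness 0
J5: 61→69, due 72, tardiness 0
J6: 69→93, due 24, tardiness 69
J7: 93→103, due 74, tardiness 29
J8: 103→117, due 22, tardiness 95
J9: 117→129, due 21, tardiness 108
Sum = 0+0+0+0+0+69+29+95+108 = 301.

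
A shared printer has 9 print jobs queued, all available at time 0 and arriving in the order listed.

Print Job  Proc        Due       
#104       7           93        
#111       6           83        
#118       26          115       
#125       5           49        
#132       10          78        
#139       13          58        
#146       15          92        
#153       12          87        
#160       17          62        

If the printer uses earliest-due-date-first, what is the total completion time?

491

EDD (increasing due date): #125 #139 #160 #132 #111 #153 #146 #104 #118.
#125: 0→5
#139: 5→18
#160: 18→35
#132: 35→45
#111: 45→51
#153: 51→63
#146: 63→78
#104: 78→85
#118: 85→111
Sum = 5+18+35+45+51+63+78+85+111 = 491.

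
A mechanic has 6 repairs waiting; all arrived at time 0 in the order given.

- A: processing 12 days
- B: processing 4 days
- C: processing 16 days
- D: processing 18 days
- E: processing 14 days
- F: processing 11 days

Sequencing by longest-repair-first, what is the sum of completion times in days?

LPT (decreasing processing time): D C E A F B.
D: 0→18
C: 18→34
E: 34→48
A: 48→60
F: 60→71
B: 71→75
Sum = 18+34+48+60+71+75 = 306.

306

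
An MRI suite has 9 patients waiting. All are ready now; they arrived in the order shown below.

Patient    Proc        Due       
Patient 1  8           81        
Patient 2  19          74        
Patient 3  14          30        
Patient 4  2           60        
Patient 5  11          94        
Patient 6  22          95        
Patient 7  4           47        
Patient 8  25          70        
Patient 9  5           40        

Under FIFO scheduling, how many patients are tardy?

FIFO (arrival order): Patient 1 Patient 2 Patient 3 Patient 4 Patient 5 Patient 6 Patient 7 Patient 8 Patient 9.
Patient 1: 0→8, due 81, tardiness 0
Patient 2: 8→27, due 74, tardiness 0
Patient 3: 27→41, due 30, tardiness 11
Patient 4: 41→43, due 60, tardiness 0
Patient 5: 43→54, due 94, tardiness 0
Patient 6: 54→76, due 95, tardiness 0
Patient 7: 76→80, due 47, tardiness 33
Patient 8: 80→105, due 70, tardiness 35
Patient 9: 105→110, due 40, tardiness 70
Late patients: 4.

4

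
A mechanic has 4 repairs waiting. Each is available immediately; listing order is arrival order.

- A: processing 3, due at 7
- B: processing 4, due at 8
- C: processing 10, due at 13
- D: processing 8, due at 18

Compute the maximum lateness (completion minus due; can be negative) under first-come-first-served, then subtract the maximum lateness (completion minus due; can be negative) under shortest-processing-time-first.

FIFO (arrival order): A B C D.
A: 0→3, due 7, lateness -4
B: 3→7, due 8, lateness -1
C: 7→17, due 13, lateness 4
D: 17→25, due 18, lateness 7
Maximum = 7.
SPT (increasing processing time): A B D C.
A: 0→3, due 7, lateness -4
B: 3→7, due 8, lateness -1
D: 7→15, due 18, lateness -3
C: 15→25, due 13, lateness 12
Maximum = 12.
Difference = 7 − 12 = -5.

-5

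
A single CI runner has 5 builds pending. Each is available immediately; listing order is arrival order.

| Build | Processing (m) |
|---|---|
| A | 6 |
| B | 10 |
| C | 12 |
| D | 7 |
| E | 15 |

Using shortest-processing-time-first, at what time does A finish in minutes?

6

SPT (increasing processing time): A D B C E.
A: 0→6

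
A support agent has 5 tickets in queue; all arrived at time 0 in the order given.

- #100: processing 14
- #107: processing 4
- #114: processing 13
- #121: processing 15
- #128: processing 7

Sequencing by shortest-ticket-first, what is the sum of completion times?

SPT (increasing processing time): #107 #128 #114 #100 #121.
#107: 0→4
#128: 4→11
#114: 11→24
#100: 24→38
#121: 38→53
Sum = 4+11+24+38+53 = 130.

130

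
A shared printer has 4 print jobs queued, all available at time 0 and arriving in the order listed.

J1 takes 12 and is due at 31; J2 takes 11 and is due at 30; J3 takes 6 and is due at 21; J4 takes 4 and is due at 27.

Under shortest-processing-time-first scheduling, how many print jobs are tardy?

SPT (increasing processing time): J4 J3 J2 J1.
J4: 0→4, due 27, tardiness 0
J3: 4→10, due 21, tardiness 0
J2: 10→21, due 30, tardiness 0
J1: 21→33, due 31, tardiness 2
Late print jobs: 1.

1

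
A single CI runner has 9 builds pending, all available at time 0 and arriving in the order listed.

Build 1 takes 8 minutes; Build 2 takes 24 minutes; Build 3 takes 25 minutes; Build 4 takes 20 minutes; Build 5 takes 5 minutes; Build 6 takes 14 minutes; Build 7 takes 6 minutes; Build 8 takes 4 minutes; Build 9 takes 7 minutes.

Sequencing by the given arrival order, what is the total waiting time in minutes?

FIFO (arrival order): Build 1 Build 2 Build 3 Build 4 Build 5 Build 6 Build 7 Build 8 Build 9.
Build 1: waits 0, runs 0→8
Build 2: waits 8, runs 8→32
Build 3: waits 32, runs 32→57
Build 4: waits 57, runs 57→77
Build 5: waits 77, runs 77→82
Build 6: waits 82, runs 82→96
Build 7: waits 96, runs 96→102
Build 8: waits 102, runs 102→106
Build 9: waits 106, runs 106→113
Sum = 0+8+32+57+77+82+96+102+106 = 560.

560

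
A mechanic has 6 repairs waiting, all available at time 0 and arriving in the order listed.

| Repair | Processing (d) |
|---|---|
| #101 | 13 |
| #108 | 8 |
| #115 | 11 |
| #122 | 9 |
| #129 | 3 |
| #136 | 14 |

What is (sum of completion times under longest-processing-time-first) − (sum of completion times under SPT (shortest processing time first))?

72

LPT (decreasing processing time): #136 #101 #115 #122 #108 #129.
#136: 0→14
#101: 14→27
#115: 27→38
#122: 38→47
#108: 47→55
#129: 55→58
Sum = 14+27+38+47+55+58 = 239.
SPT (increasing processing time): #129 #108 #122 #115 #101 #136.
#129: 0→3
#108: 3→11
#122: 11→20
#115: 20→31
#101: 31→44
#136: 44→58
Sum = 3+11+20+31+44+58 = 167.
Difference = 239 − 167 = 72.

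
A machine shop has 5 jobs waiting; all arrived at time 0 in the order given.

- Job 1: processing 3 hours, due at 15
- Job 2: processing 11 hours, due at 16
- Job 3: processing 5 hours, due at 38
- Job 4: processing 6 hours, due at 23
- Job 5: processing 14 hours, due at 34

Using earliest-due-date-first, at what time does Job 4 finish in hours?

EDD (increasing due date): Job 1 Job 2 Job 4 Job 5 Job 3.
Job 1: 0→3
Job 2: 3→14
Job 4: 14→20

20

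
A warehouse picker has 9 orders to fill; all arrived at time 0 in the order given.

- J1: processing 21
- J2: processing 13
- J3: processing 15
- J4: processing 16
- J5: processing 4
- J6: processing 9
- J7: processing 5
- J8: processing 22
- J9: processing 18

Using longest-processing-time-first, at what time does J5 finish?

LPT (decreasing processing time): J8 J1 J9 J4 J3 J2 J6 J7 J5.
J8: 0→22
J1: 22→43
J9: 43→61
J4: 61→77
J3: 77→92
J2: 92→105
J6: 105→114
J7: 114→119
J5: 119→123

123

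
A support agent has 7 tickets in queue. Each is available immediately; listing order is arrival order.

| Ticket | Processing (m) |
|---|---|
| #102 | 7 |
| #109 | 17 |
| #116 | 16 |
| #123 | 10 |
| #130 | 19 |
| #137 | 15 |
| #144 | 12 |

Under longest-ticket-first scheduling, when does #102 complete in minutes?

LPT (decreasing processing time): #130 #109 #116 #137 #144 #123 #102.
#130: 0→19
#109: 19→36
#116: 36→52
#137: 52→67
#144: 67→79
#123: 79→89
#102: 89→96

96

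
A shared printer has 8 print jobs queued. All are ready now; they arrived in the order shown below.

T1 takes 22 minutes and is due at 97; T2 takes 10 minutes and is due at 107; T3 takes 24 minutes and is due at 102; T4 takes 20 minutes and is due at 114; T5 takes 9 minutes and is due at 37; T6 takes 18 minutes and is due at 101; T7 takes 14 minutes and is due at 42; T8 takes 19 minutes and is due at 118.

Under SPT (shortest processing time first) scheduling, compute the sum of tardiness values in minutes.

SPT (increasing processing time): T5 T2 T7 T6 T8 T4 T1 T3.
T5: 0→9, due 37, tardiness 0
T2: 9→19, due 107, tardiness 0
T7: 19→33, due 42, tardiness 0
T6: 33→51, due 101, tardiness 0
T8: 51→70, due 118, tardiness 0
T4: 70→90, due 114, tardiness 0
T1: 90→112, due 97, tardiness 15
T3: 112→136, due 102, tardiness 34
Sum = 0+0+0+0+0+0+15+34 = 49.

49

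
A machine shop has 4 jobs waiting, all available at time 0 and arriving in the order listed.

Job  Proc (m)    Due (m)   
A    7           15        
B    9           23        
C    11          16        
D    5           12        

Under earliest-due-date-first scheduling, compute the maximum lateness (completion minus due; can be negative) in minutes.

9

EDD (increasing due date): D A C B.
D: 0→5, due 12, lateness -7
A: 5→12, due 15, lateness -3
C: 12→23, due 16, lateness 7
B: 23→32, due 23, lateness 9
Maximum = 9.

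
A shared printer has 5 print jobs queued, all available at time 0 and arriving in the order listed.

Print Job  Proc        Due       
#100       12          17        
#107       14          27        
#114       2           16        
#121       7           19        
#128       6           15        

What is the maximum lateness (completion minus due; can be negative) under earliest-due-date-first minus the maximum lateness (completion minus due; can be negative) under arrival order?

-12

EDD (increasing due date): #128 #114 #100 #121 #107.
#128: 0→6, due 15, lateness -9
#114: 6→8, due 16, lateness -8
#100: 8→20, due 17, lateness 3
#121: 20→27, due 19, lateness 8
#107: 27→41, due 27, lateness 14
Maximum = 14.
FIFO (arrival order): #100 #107 #114 #121 #128.
#100: 0→12, due 17, lateness -5
#107: 12→26, due 27, lateness -1
#114: 26→28, due 16, lateness 12
#121: 28→35, due 19, lateness 16
#128: 35→41, due 15, lateness 26
Maximum = 26.
Difference = 14 − 26 = -12.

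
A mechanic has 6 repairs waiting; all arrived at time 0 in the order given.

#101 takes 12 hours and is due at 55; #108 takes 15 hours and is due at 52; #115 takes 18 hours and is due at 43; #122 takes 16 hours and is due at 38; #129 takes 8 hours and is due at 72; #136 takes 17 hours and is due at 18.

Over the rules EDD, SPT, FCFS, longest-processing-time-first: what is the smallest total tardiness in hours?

59

EDD (increasing due date): #136 #122 #115 #108 #101 #129.
#136: 0→17, due 18, tardiness 0
#122: 17→33, due 38, tardiness 0
#115: 33→51, due 43, tardiness 8
#108: 51→66, due 52, tardiness 14
#101: 66→78, due 55, tardiness 23
#129: 78→86, due 72, tardiness 14
Sum = 0+0+8+14+23+14 = 59.
SPT (increasing processing time): #129 #101 #108 #122 #136 #115.
#129: 0→8, due 72, tardiness 0
#101: 8→20, due 55, tardiness 0
#108: 20→35, due 52, tardiness 0
#122: 35→51, due 38, tardiness 13
#136: 51→68, due 18, tardiness 50
#115: 68→86, due 43, tardiness 43
Sum = 0+0+0+13+50+43 = 106.
FIFO (arrival order): #101 #108 #115 #122 #129 #136.
#101: 0→12, due 55, tardiness 0
#108: 12→27, due 52, tardiness 0
#115: 27→45, due 43, tardiness 2
#122: 45→61, due 38, tardiness 23
#129: 61→69, due 72, tardiness 0
#136: 69→86, due 18, tardiness 68
Sum = 0+0+2+23+0+68 = 93.
LPT (decreasing processing time): #115 #136 #122 #108 #101 #129.
#115: 0→18, due 43, tardiness 0
#136: 18→35, due 18, tardiness 17
#122: 35→51, due 38, tardiness 13
#108: 51→66, due 52, tardiness 14
#101: 66→78, due 55, tardiness 23
#129: 78→86, due 72, tardiness 14
Sum = 0+17+13+14+23+14 = 81.
EDD 59, SPT 106, FIFO 93, LPT 81 → minimum 59.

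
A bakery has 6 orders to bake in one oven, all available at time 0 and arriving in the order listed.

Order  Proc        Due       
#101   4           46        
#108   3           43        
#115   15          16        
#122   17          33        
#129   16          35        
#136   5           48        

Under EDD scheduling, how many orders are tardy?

4

EDD (increasing due date): #115 #122 #129 #108 #101 #136.
#115: 0→15, due 16, tardiness 0
#122: 15→32, due 33, tardiness 0
#129: 32→48, due 35, tardiness 13
#108: 48→51, due 43, tardiness 8
#101: 51→55, due 46, tardiness 9
#136: 55→60, due 48, tardiness 12
Late orders: 4.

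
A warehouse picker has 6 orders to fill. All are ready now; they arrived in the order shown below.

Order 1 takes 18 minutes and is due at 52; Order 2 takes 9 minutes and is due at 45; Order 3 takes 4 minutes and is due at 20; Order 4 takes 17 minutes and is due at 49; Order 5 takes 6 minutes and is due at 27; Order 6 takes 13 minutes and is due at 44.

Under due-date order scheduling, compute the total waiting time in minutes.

EDD (increasing due date): Order 3 Order 5 Order 6 Order 2 Order 4 Order 1.
Order 3: waits 0, runs 0→4
Order 5: waits 4, runs 4→10
Order 6: waits 10, runs 10→23
Order 2: waits 23, runs 23→32
Order 4: waits 32, runs 32→49
Order 1: waits 49, runs 49→67
Sum = 0+4+10+23+32+49 = 118.

118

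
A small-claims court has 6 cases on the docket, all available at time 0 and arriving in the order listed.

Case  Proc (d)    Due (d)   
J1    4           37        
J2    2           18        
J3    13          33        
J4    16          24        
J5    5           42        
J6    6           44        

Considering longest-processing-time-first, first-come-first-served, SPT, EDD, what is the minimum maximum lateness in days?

2

LPT (decreasing processing time): J4 J3 J6 J5 J1 J2.
J4: 0→16, due 24, lateness -8
J3: 16→29, due 33, lateness -4
J6: 29→35, due 44, lateness -9
J5: 35→40, due 42, lateness -2
J1: 40→44, due 37, lateness 7
J2: 44→46, due 18, lateness 28
Maximum = 28.
FIFO (arrival order): J1 J2 J3 J4 J5 J6.
J1: 0→4, due 37, lateness -33
J2: 4→6, due 18, lateness -12
J3: 6→19, due 33, lateness -14
J4: 19→35, due 24, lateness 11
J5: 35→40, due 42, lateness -2
J6: 40→46, due 44, lateness 2
Maximum = 11.
SPT (increasing processing time): J2 J1 J5 J6 J3 J4.
J2: 0→2, due 18, lateness -16
J1: 2→6, due 37, lateness -31
J5: 6→11, due 42, lateness -31
J6: 11→17, due 44, lateness -27
J3: 17→30, due 33, lateness -3
J4: 30→46, due 24, lateness 22
Maximum = 22.
EDD (increasing due date): J2 J4 J3 J1 J5 J6.
J2: 0→2, due 18, lateness -16
J4: 2→18, due 24, lateness -6
J3: 18→31, due 33, lateness -2
J1: 31→35, due 37, lateness -2
J5: 35→40, due 42, lateness -2
J6: 40→46, due 44, lateness 2
Maximum = 2.
LPT 28, FIFO 11, SPT 22, EDD 2 → minimum 2.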